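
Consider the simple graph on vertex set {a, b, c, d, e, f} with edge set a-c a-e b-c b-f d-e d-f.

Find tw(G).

A width-2 tree decomposition is:
Bags: B1 = {b, c, f}  B2 = {c, d, f}  B3 = {c, d, e}  B4 = {a, c, e}
Tree: B1–B2, B2–B3, B3–B4
Each bag holds 3 vertices, so the decomposition has width 2, which upper-bounds the treewidth. Since c–b–f–d–e–a–c is a cycle in G, G is not acyclic. Forests are exactly the graphs of treewidth ≤ 1, so tw(G) ≥ 2. Therefore the treewidth is 2.

2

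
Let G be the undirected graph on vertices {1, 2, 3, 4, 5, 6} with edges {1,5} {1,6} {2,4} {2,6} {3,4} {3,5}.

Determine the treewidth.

A width-2 tree decomposition is:
Bags: B1 = {1, 3, 5}  B2 = {1, 3, 4}  B3 = {1, 2, 4}  B4 = {1, 2, 6}
Tree: B1–B2, B2–B3, B3–B4
Every bag has size at most 3, so the width is 3 − 1 = 2 and tw(G) ≤ 2. Since 1–5–3–4–2–6–1 is a cycle in G, G is not acyclic. Forests are exactly the graphs of treewidth ≤ 1, so tw(G) ≥ 2. Hence tw(G) = 2 exactly.

2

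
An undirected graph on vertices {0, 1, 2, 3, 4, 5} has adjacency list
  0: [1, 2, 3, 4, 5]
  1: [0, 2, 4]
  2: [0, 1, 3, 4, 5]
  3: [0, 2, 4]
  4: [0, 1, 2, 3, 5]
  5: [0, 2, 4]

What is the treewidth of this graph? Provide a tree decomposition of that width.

Each bag holds 4 vertices, so the decomposition has width 3, which upper-bounds the treewidth. For the lower bound, the 4 vertices {0, 1, 2, 4} are pairwise adjacent, and any tree decomposition puts a clique entirely inside one bag — forcing width ≥ 3. Hence tw(G) = 3 exactly.

Treewidth 3.
Bags: B1 = {0, 1, 2, 4}  B2 = {0, 2, 3, 4}  B3 = {0, 2, 4, 5}
Tree: B1–B2, B1–B3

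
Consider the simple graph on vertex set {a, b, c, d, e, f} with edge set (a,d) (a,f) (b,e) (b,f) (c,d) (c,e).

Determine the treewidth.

2

A width-2 tree decomposition is:
Bags: B1 = {c, d, e}  B2 = {b, d, e}  B3 = {b, d, f}  B4 = {a, d, f}
Tree: B1–B2, B2–B3, B3–B4
Each bag holds 3 vertices, so the decomposition has width 2, which upper-bounds the treewidth. For the lower bound, G contains the cycle d–c–e–b–f–a–d, so G is not a forest; only forests have treewidth ≤ 1, hence tw(G) ≥ 2. The upper and lower bounds meet at 2, so that is the treewidth.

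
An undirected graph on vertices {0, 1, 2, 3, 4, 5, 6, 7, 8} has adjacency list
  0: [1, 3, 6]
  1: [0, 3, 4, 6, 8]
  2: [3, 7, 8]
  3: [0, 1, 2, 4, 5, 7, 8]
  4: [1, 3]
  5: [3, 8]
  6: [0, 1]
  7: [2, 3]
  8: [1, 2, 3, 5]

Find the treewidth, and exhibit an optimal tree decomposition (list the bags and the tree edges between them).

The largest bag has 3 vertices, giving width 2; this decomposition certifies tw(G) ≤ 2. On the other hand G contains the 3-clique {0, 1, 3}. A clique must lie in a single bag of any decomposition, so no decomposition can have width below 2. The upper and lower bounds meet at 2, so that is the treewidth.

Treewidth 2.
One optimal decomposition is:
Bags: B1 = {2, 3, 8}  B2 = {2, 3, 7}  B3 = {1, 3, 8}  B4 = {0, 1, 3}  B5 = {0, 1, 6}  B6 = {1, 3, 4}  B7 = {3, 5, 8}
Tree: B1–B2, B1–B3, B3–B4, B4–B5, B3–B6, B3–B7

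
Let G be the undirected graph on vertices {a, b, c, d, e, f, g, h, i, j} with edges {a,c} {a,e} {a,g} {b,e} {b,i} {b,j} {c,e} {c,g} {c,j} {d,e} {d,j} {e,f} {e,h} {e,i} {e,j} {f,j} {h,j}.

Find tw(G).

A width-2 tree decomposition is:
Bags: B1 = {c, e, j}  B2 = {b, e, j}  B3 = {d, e, j}  B4 = {a, c, e}  B5 = {b, e, i}  B6 = {e, f, j}  B7 = {a, c, g}  B8 = {e, h, j}
Tree: B1–B2, B2–B3, B1–B4, B2–B5, B3–B6, B4–B7, B1–B8
Every bag has size at most 3, so the width is 3 − 1 = 2 and tw(G) ≤ 2. On the other hand G contains the 3-clique {a, c, g}. A clique must lie in a single bag of any decomposition, so no decomposition can have width below 2. Therefore the treewidth is 2.

2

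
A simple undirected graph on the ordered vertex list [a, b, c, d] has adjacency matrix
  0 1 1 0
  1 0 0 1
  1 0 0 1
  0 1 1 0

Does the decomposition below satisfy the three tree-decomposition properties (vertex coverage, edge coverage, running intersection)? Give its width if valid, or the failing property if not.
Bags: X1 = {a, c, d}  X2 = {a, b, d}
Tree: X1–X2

Yes; width 2.

Vertex coverage: the bags together contain {a, b, c, d}, the full vertex set. Edge coverage: each edge of G has both endpoints in at least one bag. Running intersection: for every vertex, the bags containing it form a connected subtree. All three properties hold, so this is a valid tree decomposition of width max|bag| − 1 = 2, and hence tw(G) ≤ 2.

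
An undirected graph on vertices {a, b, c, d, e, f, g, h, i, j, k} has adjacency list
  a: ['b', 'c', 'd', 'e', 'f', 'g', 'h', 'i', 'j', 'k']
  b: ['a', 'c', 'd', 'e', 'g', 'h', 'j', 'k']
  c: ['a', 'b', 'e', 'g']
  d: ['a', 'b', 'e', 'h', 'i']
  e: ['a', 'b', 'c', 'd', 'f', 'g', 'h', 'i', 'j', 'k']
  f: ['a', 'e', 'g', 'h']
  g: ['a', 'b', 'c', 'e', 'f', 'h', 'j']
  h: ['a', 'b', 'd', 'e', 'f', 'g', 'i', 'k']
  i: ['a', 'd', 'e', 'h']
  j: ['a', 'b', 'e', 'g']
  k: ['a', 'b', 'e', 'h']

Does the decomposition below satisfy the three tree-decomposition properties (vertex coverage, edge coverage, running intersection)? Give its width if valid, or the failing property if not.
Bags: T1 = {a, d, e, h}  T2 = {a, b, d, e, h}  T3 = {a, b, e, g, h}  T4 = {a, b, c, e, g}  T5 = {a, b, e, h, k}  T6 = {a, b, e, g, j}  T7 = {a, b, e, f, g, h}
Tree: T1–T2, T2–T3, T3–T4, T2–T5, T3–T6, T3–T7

A tree decomposition must satisfy three properties: every vertex lies in some bag; for every edge, both endpoints lie together in some bag; and for every vertex, the bags containing it form a connected subtree. Here vertex i appears in no bag, so the decomposition is invalid.

No — vertex i appears in no bag.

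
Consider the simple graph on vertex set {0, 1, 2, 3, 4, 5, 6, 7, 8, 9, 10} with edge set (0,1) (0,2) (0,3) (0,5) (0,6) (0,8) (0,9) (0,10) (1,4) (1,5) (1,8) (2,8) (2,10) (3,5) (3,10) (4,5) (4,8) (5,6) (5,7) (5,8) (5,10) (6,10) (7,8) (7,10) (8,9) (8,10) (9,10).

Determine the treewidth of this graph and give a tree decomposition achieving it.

The largest bag has 4 vertices, giving width 3; this decomposition certifies tw(G) ≤ 3. On the other hand G contains the 4-clique {0, 1, 5, 8}. A clique must lie in a single bag of any decomposition, so no decomposition can have width below 3. Therefore the treewidth is 3.

Treewidth 3.
Bags: B1 = {0, 8, 9, 10}  B2 = {0, 5, 8, 10}  B3 = {0, 5, 6, 10}  B4 = {0, 2, 8, 10}  B5 = {0, 1, 5, 8}  B6 = {0, 3, 5, 10}  B7 = {1, 4, 5, 8}  B8 = {5, 7, 8, 10}
Tree: B1–B2, B2–B3, B1–B4, B2–B5, B3–B6, B5–B7, B2–B8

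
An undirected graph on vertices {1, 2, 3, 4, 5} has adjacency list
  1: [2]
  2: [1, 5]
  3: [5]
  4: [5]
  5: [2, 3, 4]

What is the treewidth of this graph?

1

A width-1 tree decomposition is:
Bags: B1 = {4, 5}  B2 = {2, 5}  B3 = {1, 2}  B4 = {3, 5}
Tree: B1–B2, B2–B3, B2–B4
Each bag holds 2 vertices, so the decomposition has width 1, which upper-bounds the treewidth. Since G has at least one edge (e.g. 5–4), it is not an edgeless graph, so tw(G) ≥ 1. The upper and lower bounds meet at 1, so that is the treewidth.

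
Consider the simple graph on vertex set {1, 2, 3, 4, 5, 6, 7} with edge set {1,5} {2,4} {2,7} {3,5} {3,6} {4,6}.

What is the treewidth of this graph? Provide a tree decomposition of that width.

Every bag has size at most 2, so the width is 2 − 1 = 1 and tw(G) ≤ 1. Any graph with an edge has treewidth ≥ 1, and G has the edge 1–5. Therefore the treewidth is 1.

Treewidth 1.
Bags: B1 = {1, 5}  B2 = {3, 5}  B3 = {3, 6}  B4 = {4, 6}  B5 = {2, 4}  B6 = {2, 7}
Tree: B1–B2, B2–B3, B3–B4, B4–B5, B5–B6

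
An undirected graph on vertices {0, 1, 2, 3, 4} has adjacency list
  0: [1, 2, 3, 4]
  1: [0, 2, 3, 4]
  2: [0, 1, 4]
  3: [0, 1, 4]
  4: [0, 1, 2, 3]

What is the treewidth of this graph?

A width-3 tree decomposition is:
Bags: B1 = {0, 1, 3, 4}  B2 = {0, 1, 2, 4}
Tree: B1–B2
Every bag has size at most 4, so the width is 4 − 1 = 3 and tw(G) ≤ 3. Conversely, {0, 1, 2, 4} is a clique of size 4, and the vertices of any clique must share a bag in every tree decomposition; so some bag has ≥ 4 vertices and tw(G) ≥ 3. Hence tw(G) = 3 exactly.

3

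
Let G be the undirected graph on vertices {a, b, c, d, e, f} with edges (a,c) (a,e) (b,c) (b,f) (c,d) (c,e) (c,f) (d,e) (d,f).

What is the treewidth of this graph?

2

A width-2 tree decomposition is:
Bags: B1 = {c, d, f}  B2 = {c, d, e}  B3 = {a, c, e}  B4 = {b, c, f}
Tree: B1–B2, B2–B3, B1–B4
Every bag has size at most 3, so the width is 3 − 1 = 2 and tw(G) ≤ 2. On the other hand G contains the 3-clique {c, d, e}. A clique must lie in a single bag of any decomposition, so no decomposition can have width below 2. Hence tw(G) = 2 exactly.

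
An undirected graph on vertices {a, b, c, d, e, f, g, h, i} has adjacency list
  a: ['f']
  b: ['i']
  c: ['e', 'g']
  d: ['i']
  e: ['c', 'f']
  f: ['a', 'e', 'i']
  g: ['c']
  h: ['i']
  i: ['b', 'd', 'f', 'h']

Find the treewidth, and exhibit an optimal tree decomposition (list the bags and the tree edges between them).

Each bag holds 2 vertices, so the decomposition has width 1, which upper-bounds the treewidth. Any graph with an edge has treewidth ≥ 1, and G has the edge e–f. Therefore the treewidth is 1.

Treewidth 1.
Bags: B1 = {e, f}  B2 = {f, i}  B3 = {h, i}  B4 = {a, f}  B5 = {b, i}  B6 = {c, e}  B7 = {d, i}  B8 = {c, g}
Tree: B1–B2, B2–B3, B1–B4, B2–B5, B1–B6, B2–B7, B6–B8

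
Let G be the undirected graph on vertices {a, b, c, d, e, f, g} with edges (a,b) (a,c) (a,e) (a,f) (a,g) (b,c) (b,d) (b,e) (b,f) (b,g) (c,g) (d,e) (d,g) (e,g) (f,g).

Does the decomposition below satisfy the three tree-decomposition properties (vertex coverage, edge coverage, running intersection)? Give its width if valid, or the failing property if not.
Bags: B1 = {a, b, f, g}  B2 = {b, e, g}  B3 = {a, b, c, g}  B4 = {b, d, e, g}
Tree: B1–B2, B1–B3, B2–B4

No — edge (a,e) lies in no bag.

A tree decomposition must satisfy three properties: every vertex lies in some bag; for every edge, both endpoints lie together in some bag; and for every vertex, the bags containing it form a connected subtree. Here edge (a,e) lies in no bag, so the decomposition is invalid.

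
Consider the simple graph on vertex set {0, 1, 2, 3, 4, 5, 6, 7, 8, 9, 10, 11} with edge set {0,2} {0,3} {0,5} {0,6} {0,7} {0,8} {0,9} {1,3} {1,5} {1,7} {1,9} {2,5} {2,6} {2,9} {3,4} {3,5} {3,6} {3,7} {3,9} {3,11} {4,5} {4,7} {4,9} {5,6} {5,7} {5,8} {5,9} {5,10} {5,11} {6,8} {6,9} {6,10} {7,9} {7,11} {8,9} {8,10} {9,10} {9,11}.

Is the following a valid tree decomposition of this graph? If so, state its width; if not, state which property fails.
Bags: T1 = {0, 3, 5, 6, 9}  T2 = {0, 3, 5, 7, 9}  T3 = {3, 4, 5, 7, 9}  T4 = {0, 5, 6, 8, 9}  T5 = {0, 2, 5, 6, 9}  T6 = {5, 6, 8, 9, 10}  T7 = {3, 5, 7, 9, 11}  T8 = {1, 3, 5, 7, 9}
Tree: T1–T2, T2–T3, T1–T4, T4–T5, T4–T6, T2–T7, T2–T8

Every vertex of G appears in some bag (union = {0, 1, 2, 3, 4, 5, 6, 7, 8, 9, 10, 11}); every edge is covered by a bag; and for each vertex v the set of bags containing v is connected in the bag tree. The decomposition is therefore valid. The largest bag has 5 vertices, so the width is 4.

Yes; width 4.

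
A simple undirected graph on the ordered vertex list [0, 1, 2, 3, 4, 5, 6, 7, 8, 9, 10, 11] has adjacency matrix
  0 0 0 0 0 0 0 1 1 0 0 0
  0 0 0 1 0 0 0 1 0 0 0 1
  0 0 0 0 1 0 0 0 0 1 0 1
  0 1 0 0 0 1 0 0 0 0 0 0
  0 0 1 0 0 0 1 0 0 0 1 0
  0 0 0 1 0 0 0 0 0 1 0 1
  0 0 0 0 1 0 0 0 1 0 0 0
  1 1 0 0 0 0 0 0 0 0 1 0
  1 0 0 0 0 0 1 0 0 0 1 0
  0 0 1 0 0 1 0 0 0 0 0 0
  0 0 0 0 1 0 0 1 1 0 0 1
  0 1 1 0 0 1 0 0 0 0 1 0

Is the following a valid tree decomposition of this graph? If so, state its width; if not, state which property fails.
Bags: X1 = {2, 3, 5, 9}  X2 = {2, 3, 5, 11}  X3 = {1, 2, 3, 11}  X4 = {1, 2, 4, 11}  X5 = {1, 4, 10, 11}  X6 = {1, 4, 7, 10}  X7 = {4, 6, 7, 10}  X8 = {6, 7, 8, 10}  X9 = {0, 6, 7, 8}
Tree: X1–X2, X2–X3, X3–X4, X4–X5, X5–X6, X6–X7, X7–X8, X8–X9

Every vertex of G appears in some bag (union = {0, 1, 2, 3, 4, 5, 6, 7, 8, 9, 10, 11}); every edge is covered by a bag; and for each vertex v the set of bags containing v is connected in the bag tree. The decomposition is therefore valid. The largest bag has 4 vertices, so the width is 3.

Yes; width 3.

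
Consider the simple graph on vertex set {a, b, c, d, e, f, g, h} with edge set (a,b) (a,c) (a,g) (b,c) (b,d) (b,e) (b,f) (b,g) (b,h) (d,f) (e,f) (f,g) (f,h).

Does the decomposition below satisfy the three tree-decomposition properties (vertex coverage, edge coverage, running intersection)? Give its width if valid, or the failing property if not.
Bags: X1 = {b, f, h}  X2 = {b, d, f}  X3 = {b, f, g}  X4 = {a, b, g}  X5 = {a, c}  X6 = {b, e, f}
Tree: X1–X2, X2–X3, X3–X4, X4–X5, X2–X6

A tree decomposition must satisfy three properties: every vertex lies in some bag; for every edge, both endpoints lie together in some bag; and for every vertex, the bags containing it form a connected subtree. Here edge (b,c) lies in no bag, so the decomposition is invalid.

No — edge (b,c) lies in no bag.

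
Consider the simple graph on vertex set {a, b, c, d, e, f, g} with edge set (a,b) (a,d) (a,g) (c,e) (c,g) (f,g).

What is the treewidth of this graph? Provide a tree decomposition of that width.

The largest bag has 2 vertices, giving width 1; this decomposition certifies tw(G) ≤ 1. Since G has at least one edge (e.g. g–a), it is not an edgeless graph, so tw(G) ≥ 1. Combining the bounds, tw(G) = 1.

Treewidth 1.
Bags: B1 = {a, g}  B2 = {c, g}  B3 = {c, e}  B4 = {f, g}  B5 = {a, b}  B6 = {a, d}
Tree: B1–B2, B2–B3, B2–B4, B1–B5, B1–B6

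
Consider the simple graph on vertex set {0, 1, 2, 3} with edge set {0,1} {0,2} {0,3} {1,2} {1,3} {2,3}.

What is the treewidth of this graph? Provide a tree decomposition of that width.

A single bag containing all 4 vertices is trivially a valid decomposition of width 3. On the other hand G contains the 4-clique {0, 1, 2, 3}. A clique must lie in a single bag of any decomposition, so no decomposition can have width below 3. Therefore the treewidth is 3.

Treewidth 3.
One optimal decomposition is:
Bags: B1 = {0, 1, 2, 3}
Tree: (single bag)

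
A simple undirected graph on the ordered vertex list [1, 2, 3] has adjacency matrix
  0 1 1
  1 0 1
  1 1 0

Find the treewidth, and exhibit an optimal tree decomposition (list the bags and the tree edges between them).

Treewidth 2.
Bags: B1 = {1, 2, 3}
Tree: (single bag)

A single bag containing all 3 vertices is trivially a valid decomposition of width 2. On the other hand G contains the 3-clique {1, 2, 3}. A clique must lie in a single bag of any decomposition, so no decomposition can have width below 2. Combining the bounds, tw(G) = 2.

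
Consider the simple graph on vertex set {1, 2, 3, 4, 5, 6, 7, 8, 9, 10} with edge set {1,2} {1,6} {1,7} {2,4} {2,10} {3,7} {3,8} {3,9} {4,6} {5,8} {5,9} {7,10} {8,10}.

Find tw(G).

2

A width-2 tree decomposition is:
Bags: B1 = {5, 8, 9}  B2 = {3, 8, 9}  B3 = {3, 8, 10}  B4 = {3, 7, 10}  B5 = {2, 7, 10}  B6 = {1, 2, 7}  B7 = {1, 2, 4}  B8 = {1, 4, 6}
Tree: B1–B2, B2–B3, B3–B4, B4–B5, B5–B6, B6–B7, B7–B8
Each bag holds 3 vertices, so the decomposition has width 2, which upper-bounds the treewidth. The edges 5–9–3–8–5 form a cycle, so G is not a tree and its treewidth is at least 2. The upper and lower bounds meet at 2, so that is the treewidth.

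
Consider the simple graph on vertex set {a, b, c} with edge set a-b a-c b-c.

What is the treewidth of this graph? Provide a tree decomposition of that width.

Treewidth 2.
One optimal decomposition is:
Bags: B1 = {a, b, c}
Tree: (single bag)

With just one bag of size 3, the width is 3 − 1 = 2, so tw(G) ≤ 2. Conversely, {a, b, c} is a clique of size 3, and the vertices of any clique must share a bag in every tree decomposition; so some bag has ≥ 3 vertices and tw(G) ≥ 2. The upper and lower bounds meet at 2, so that is the treewidth.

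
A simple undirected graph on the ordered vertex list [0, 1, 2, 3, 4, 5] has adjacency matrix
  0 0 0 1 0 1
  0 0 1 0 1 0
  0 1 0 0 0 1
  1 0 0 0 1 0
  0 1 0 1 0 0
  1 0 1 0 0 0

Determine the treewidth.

A width-2 tree decomposition is:
Bags: B1 = {0, 3, 5}  B2 = {3, 4, 5}  B3 = {1, 4, 5}  B4 = {1, 2, 5}
Tree: B1–B2, B2–B3, B3–B4
The largest bag has 3 vertices, giving width 2; this decomposition certifies tw(G) ≤ 2. The edges 5–0–3–4–1–2–5 form a cycle, so G is not a tree and its treewidth is at least 2. Hence tw(G) = 2 exactly.

2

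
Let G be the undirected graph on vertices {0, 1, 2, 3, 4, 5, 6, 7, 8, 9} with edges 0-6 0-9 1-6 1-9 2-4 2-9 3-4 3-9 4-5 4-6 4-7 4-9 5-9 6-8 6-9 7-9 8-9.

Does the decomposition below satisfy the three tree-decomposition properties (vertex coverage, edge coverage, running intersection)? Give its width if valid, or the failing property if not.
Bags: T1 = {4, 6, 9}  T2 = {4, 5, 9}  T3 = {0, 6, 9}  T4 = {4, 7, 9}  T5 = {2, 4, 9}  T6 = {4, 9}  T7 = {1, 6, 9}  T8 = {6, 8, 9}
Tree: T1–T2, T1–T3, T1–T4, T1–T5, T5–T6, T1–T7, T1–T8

No — vertex 3 appears in no bag.

A tree decomposition must satisfy three properties: every vertex lies in some bag; for every edge, both endpoints lie together in some bag; and for every vertex, the bags containing it form a connected subtree. Here vertex 3 appears in no bag, so the decomposition is invalid.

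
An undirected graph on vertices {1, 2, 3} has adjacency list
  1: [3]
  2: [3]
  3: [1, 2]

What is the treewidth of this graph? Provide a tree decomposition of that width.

Treewidth 1.
One such decomposition:
Bags: B1 = {1, 3}  B2 = {2, 3}
Tree: B1–B2

The largest bag has 2 vertices, giving width 1; this decomposition certifies tw(G) ≤ 1. Since G has at least one edge (e.g. 3–1), it is not an edgeless graph, so tw(G) ≥ 1. The upper and lower bounds meet at 1, so that is the treewidth.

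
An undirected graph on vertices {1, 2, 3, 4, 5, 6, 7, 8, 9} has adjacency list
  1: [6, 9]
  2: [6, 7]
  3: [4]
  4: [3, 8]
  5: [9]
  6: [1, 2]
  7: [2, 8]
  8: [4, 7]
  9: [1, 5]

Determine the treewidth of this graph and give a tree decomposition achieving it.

The largest bag has 2 vertices, giving width 1; this decomposition certifies tw(G) ≤ 1. G has an edge, so its treewidth is at least 1. The upper and lower bounds meet at 1, so that is the treewidth.

Treewidth 1.
Bags: B1 = {5, 9}  B2 = {1, 9}  B3 = {1, 6}  B4 = {2, 6}  B5 = {2, 7}  B6 = {7, 8}  B7 = {4, 8}  B8 = {3, 4}
Tree: B1–B2, B2–B3, B3–B4, B4–B5, B5–B6, B6–B7, B7–B8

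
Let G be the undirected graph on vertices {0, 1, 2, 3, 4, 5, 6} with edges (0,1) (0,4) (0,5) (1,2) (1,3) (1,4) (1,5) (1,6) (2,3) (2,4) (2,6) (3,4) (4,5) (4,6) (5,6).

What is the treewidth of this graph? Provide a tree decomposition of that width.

Treewidth 3.
One optimal decomposition is:
Bags: B1 = {1, 2, 4, 6}  B2 = {1, 2, 3, 4}  B3 = {1, 4, 5, 6}  B4 = {0, 1, 4, 5}
Tree: B1–B2, B1–B3, B3–B4

Each bag holds 4 vertices, so the decomposition has width 3, which upper-bounds the treewidth. Conversely, {0, 1, 4, 5} is a clique of size 4, and the vertices of any clique must share a bag in every tree decomposition; so some bag has ≥ 4 vertices and tw(G) ≥ 3. Therefore the treewidth is 3.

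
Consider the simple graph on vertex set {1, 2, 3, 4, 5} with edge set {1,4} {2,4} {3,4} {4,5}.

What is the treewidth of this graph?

1

A width-1 tree decomposition is:
Bags: B1 = {3, 4}  B2 = {1, 4}  B3 = {2, 4}  B4 = {4, 5}
Tree: B1–B2, B2–B3, B3–B4
The largest bag has 2 vertices, giving width 1; this decomposition certifies tw(G) ≤ 1. Since G has at least one edge (e.g. 4–3), it is not an edgeless graph, so tw(G) ≥ 1. Therefore the treewidth is 1.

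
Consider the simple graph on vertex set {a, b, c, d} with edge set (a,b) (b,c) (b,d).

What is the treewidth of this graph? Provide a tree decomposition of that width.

Treewidth 1.
One optimal decomposition is:
Bags: B1 = {a, b}  B2 = {b, d}  B3 = {b, c}
Tree: B1–B2, B2–B3

The largest bag has 2 vertices, giving width 1; this decomposition certifies tw(G) ≤ 1. G has an edge, so its treewidth is at least 1. The upper and lower bounds meet at 1, so that is the treewidth.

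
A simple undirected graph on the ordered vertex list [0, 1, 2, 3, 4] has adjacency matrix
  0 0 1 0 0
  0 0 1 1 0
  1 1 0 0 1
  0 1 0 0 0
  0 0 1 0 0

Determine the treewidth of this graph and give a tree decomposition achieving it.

Every bag has size at most 2, so the width is 2 − 1 = 1 and tw(G) ≤ 1. G has an edge, so its treewidth is at least 1. Hence tw(G) = 1 exactly.

Treewidth 1.
One such decomposition:
Bags: B1 = {1, 2}  B2 = {1, 3}  B3 = {0, 2}  B4 = {2, 4}
Tree: B1–B2, B1–B3, B3–B4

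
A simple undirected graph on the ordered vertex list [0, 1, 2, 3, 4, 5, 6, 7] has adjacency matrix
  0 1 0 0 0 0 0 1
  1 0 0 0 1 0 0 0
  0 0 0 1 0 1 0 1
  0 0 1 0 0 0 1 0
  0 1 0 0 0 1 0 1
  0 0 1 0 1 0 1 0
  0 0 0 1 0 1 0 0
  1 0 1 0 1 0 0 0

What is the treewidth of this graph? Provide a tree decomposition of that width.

Treewidth 2.
One optimal decomposition is:
Bags: B1 = {3, 5, 6}  B2 = {2, 3, 5}  B3 = {2, 4, 5}  B4 = {2, 4, 7}  B5 = {1, 4, 7}  B6 = {0, 1, 7}
Tree: B1–B2, B2–B3, B3–B4, B4–B5, B5–B6

Each bag holds 3 vertices, so the decomposition has width 2, which upper-bounds the treewidth. The edges 6–3–2–5–6 form a cycle, so G is not a tree and its treewidth is at least 2. The upper and lower bounds meet at 2, so that is the treewidth.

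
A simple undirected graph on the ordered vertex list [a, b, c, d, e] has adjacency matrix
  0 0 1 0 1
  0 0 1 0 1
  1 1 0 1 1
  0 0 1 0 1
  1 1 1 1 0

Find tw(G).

A width-2 tree decomposition is:
Bags: B1 = {b, c, e}  B2 = {a, c, e}  B3 = {c, d, e}
Tree: B1–B2, B1–B3
Each bag holds 3 vertices, so the decomposition has width 2, which upper-bounds the treewidth. On the other hand G contains the 3-clique {c, d, e}. A clique must lie in a single bag of any decomposition, so no decomposition can have width below 2. Therefore the treewidth is 2.

2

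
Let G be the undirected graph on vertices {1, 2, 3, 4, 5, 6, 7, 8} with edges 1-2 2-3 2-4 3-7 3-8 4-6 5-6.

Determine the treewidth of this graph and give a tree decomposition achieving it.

Each bag holds 2 vertices, so the decomposition has width 1, which upper-bounds the treewidth. Since G has at least one edge (e.g. 4–2), it is not an edgeless graph, so tw(G) ≥ 1. Combining the bounds, tw(G) = 1.

Treewidth 1.
One optimal decomposition is:
Bags: B1 = {2, 4}  B2 = {4, 6}  B3 = {1, 2}  B4 = {5, 6}  B5 = {2, 3}  B6 = {3, 7}  B7 = {3, 8}
Tree: B1–B2, B1–B3, B2–B4, B3–B5, B5–B6, B6–B7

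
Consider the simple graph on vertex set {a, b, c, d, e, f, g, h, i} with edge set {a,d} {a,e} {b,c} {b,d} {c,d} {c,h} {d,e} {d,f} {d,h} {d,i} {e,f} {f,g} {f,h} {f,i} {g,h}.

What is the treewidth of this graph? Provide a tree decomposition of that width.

Treewidth 2.
One such decomposition:
Bags: B1 = {d, e, f}  B2 = {d, f, h}  B3 = {c, d, h}  B4 = {a, d, e}  B5 = {b, c, d}  B6 = {d, f, i}  B7 = {f, g, h}
Tree: B1–B2, B2–B3, B1–B4, B3–B5, B2–B6, B2–B7

Every bag has size at most 3, so the width is 3 − 1 = 2 and tw(G) ≤ 2. Conversely, {a, d, e} is a clique of size 3, and the vertices of any clique must share a bag in every tree decomposition; so some bag has ≥ 3 vertices and tw(G) ≥ 2. Therefore the treewidth is 2.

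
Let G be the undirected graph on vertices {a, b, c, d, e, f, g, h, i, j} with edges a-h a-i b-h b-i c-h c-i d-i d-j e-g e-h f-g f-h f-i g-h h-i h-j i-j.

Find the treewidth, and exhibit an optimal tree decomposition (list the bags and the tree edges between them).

Treewidth 2.
Bags: B1 = {c, h, i}  B2 = {f, h, i}  B3 = {f, g, h}  B4 = {e, g, h}  B5 = {h, i, j}  B6 = {d, i, j}  B7 = {b, h, i}  B8 = {a, h, i}
Tree: B1–B2, B2–B3, B3–B4, B2–B5, B5–B6, B5–B7, B1–B8

Each bag holds 3 vertices, so the decomposition has width 2, which upper-bounds the treewidth. For the lower bound, the 3 vertices {d, i, j} are pairwise adjacent, and any tree decomposition puts a clique entirely inside one bag — forcing width ≥ 2. The upper and lower bounds meet at 2, so that is the treewidth.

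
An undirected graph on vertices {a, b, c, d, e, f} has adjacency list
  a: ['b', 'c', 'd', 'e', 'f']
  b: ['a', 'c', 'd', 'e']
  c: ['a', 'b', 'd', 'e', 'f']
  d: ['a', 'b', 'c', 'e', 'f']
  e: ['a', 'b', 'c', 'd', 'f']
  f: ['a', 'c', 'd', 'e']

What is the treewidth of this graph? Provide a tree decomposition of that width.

Treewidth 4.
Bags: B1 = {a, c, d, e, f}  B2 = {a, b, c, d, e}
Tree: B1–B2

Every bag has size at most 5, so the width is 5 − 1 = 4 and tw(G) ≤ 4. For the lower bound, the 5 vertices {a, c, d, e, f} are pairwise adjacent, and any tree decomposition puts a clique entirely inside one bag — forcing width ≥ 4. Hence tw(G) = 4 exactly.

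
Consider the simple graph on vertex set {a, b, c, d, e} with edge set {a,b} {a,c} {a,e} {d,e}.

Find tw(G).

A width-1 tree decomposition is:
Bags: B1 = {a, b}  B2 = {a, e}  B3 = {a, c}  B4 = {d, e}
Tree: B1–B2, B1–B3, B2–B4
Every bag has size at most 2, so the width is 2 − 1 = 1 and tw(G) ≤ 1. Any graph with an edge has treewidth ≥ 1, and G has the edge b–a. Combining the bounds, tw(G) = 1.

1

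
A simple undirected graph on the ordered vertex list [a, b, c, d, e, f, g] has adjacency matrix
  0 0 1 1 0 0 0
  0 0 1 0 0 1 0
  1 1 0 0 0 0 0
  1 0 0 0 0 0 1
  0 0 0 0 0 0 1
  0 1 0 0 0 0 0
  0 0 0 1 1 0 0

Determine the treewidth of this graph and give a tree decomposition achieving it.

Treewidth 1.
Bags: B1 = {b, f}  B2 = {b, c}  B3 = {a, c}  B4 = {a, d}  B5 = {d, g}  B6 = {e, g}
Tree: B1–B2, B2–B3, B3–B4, B4–B5, B5–B6

Every bag has size at most 2, so the width is 2 − 1 = 1 and tw(G) ≤ 1. Since G has at least one edge (e.g. f–b), it is not an edgeless graph, so tw(G) ≥ 1. Combining the bounds, tw(G) = 1.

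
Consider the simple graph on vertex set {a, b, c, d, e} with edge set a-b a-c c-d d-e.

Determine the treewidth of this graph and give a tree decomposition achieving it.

Treewidth 1.
One optimal decomposition is:
Bags: B1 = {a, c}  B2 = {c, d}  B3 = {a, b}  B4 = {d, e}
Tree: B1–B2, B1–B3, B2–B4

The largest bag has 2 vertices, giving width 1; this decomposition certifies tw(G) ≤ 1. Since G has at least one edge (e.g. c–a), it is not an edgeless graph, so tw(G) ≥ 1. Therefore the treewidth is 1.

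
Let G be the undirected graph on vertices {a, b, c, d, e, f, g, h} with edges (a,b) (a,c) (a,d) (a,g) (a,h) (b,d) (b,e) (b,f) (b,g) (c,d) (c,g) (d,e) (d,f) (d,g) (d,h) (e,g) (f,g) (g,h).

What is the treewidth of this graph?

A width-3 tree decomposition is:
Bags: B1 = {a, b, d, g}  B2 = {a, c, d, g}  B3 = {b, d, f, g}  B4 = {b, d, e, g}  B5 = {a, d, g, h}
Tree: B1–B2, B1–B3, B1–B4, B2–B5
The largest bag has 4 vertices, giving width 3; this decomposition certifies tw(G) ≤ 3. On the other hand G contains the 4-clique {a, d, g, h}. A clique must lie in a single bag of any decomposition, so no decomposition can have width below 3. The upper and lower bounds meet at 3, so that is the treewidth.

3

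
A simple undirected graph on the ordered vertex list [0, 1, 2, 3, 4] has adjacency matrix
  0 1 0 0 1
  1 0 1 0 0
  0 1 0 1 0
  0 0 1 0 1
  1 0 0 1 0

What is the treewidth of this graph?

A width-2 tree decomposition is:
Bags: B1 = {2, 3, 4}  B2 = {1, 2, 4}  B3 = {0, 1, 4}
Tree: B1–B2, B2–B3
Each bag holds 3 vertices, so the decomposition has width 2, which upper-bounds the treewidth. Since 4–3–2–1–0–4 is a cycle in G, G is not acyclic. Forests are exactly the graphs of treewidth ≤ 1, so tw(G) ≥ 2. Hence tw(G) = 2 exactly.

2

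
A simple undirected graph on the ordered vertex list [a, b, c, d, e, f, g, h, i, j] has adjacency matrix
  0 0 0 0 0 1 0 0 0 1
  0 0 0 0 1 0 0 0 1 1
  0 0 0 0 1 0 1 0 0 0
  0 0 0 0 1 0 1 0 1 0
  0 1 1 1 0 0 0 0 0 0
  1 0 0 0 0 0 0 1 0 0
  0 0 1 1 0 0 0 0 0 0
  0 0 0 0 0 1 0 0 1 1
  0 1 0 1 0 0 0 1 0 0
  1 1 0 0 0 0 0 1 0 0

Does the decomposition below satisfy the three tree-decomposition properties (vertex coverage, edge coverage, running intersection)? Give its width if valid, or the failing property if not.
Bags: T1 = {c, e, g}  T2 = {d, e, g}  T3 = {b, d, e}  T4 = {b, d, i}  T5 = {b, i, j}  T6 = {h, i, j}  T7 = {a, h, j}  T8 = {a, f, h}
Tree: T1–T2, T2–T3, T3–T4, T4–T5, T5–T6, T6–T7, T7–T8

Vertex coverage: the bags together contain {a, b, c, d, e, f, g, h, i, j}, the full vertex set. Edge coverage: each edge of G has both endpoints in at least one bag. Running intersection: for every vertex, the bags containing it form a connected subtree. All three properties hold, so this is a valid tree decomposition of width max|bag| − 1 = 2, and hence tw(G) ≤ 2.

Yes; width 2.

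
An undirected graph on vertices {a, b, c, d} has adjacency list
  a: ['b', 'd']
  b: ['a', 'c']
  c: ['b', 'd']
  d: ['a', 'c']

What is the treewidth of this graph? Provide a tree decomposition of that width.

Every bag has size at most 3, so the width is 3 − 1 = 2 and tw(G) ≤ 2. Since b–c–d–a–b is a cycle in G, G is not acyclic. Forests are exactly the graphs of treewidth ≤ 1, so tw(G) ≥ 2. Hence tw(G) = 2 exactly.

Treewidth 2.
One such decomposition:
Bags: B1 = {b, c, d}  B2 = {a, b, d}
Tree: B1–B2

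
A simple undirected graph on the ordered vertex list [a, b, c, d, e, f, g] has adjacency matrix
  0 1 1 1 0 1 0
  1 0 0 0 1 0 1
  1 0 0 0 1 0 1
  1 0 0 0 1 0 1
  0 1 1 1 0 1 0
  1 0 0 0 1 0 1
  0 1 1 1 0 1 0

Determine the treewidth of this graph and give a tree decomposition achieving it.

Treewidth 3.
One such decomposition:
Bags: B1 = {a, e, f, g}  B2 = {a, d, e, g}  B3 = {a, c, e, g}  B4 = {a, b, e, g}
Tree: B1–B2, B2–B3, B3–B4

Each bag holds 4 vertices, so the decomposition has width 3, which upper-bounds the treewidth. For the lower bound: the 4 vertex sets {f,g}, {d,e}, {a}, {c} are disjoint, each induces a connected subgraph, and every pair is joined by at least one edge of G. Contracting each set to a single vertex therefore yields K_{4} as a minor, and since treewidth is minor-monotone, tw(G) ≥ tw(K_{4}) = 3. Hence tw(G) = 3 exactly.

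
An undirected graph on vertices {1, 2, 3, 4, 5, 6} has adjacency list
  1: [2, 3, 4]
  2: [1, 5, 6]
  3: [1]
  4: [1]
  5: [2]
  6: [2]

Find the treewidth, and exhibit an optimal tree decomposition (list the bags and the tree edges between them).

Every bag has size at most 2, so the width is 2 − 1 = 1 and tw(G) ≤ 1. Any graph with an edge has treewidth ≥ 1, and G has the edge 2–6. Combining the bounds, tw(G) = 1.

Treewidth 1.
One optimal decomposition is:
Bags: B1 = {2, 6}  B2 = {1, 2}  B3 = {2, 5}  B4 = {1, 3}  B5 = {1, 4}
Tree: B1–B2, B1–B3, B2–B4, B2–B5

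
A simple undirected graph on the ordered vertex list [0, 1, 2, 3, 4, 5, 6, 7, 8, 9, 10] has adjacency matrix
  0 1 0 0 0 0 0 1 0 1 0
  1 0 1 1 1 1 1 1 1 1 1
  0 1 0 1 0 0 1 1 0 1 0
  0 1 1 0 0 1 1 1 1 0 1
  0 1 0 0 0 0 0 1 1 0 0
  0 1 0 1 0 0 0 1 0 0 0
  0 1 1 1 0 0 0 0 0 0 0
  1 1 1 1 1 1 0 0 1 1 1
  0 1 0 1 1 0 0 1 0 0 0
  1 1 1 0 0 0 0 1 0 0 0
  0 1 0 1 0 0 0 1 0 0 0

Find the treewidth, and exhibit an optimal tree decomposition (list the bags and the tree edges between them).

The largest bag has 4 vertices, giving width 3; this decomposition certifies tw(G) ≤ 3. On the other hand G contains the 4-clique {1, 2, 3, 6}. A clique must lie in a single bag of any decomposition, so no decomposition can have width below 3. The upper and lower bounds meet at 3, so that is the treewidth.

Treewidth 3.
Bags: B1 = {1, 2, 3, 7}  B2 = {1, 3, 5, 7}  B3 = {1, 3, 7, 10}  B4 = {1, 2, 3, 6}  B5 = {1, 2, 7, 9}  B6 = {1, 3, 7, 8}  B7 = {1, 4, 7, 8}  B8 = {0, 1, 7, 9}
Tree: B1–B2, B2–B3, B1–B4, B1–B5, B1–B6, B6–B7, B5–B8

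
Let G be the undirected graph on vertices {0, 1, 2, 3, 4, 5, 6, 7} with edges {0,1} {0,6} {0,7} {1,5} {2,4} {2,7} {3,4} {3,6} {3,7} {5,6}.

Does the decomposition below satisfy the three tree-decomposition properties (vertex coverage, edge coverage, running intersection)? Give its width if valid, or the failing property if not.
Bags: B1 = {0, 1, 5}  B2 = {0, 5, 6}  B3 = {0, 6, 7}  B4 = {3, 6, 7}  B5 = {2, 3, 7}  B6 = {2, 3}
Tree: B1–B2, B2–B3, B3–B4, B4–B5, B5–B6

No — vertex 4 appears in no bag.

A tree decomposition must satisfy three properties: every vertex lies in some bag; for every edge, both endpoints lie together in some bag; and for every vertex, the bags containing it form a connected subtree. Here vertex 4 appears in no bag, so the decomposition is invalid.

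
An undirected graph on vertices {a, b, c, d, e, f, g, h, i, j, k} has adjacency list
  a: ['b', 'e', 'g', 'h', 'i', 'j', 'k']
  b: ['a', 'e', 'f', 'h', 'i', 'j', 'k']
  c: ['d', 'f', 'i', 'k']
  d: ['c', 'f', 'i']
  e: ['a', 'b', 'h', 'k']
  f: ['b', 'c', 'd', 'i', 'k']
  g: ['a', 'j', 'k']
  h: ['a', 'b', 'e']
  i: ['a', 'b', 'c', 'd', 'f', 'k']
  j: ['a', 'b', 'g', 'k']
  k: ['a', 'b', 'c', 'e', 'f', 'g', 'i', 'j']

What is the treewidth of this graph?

3

A width-3 tree decomposition is:
Bags: B1 = {b, f, i, k}  B2 = {c, f, i, k}  B3 = {a, b, i, k}  B4 = {a, b, e, k}  B5 = {a, b, j, k}  B6 = {c, d, f, i}  B7 = {a, g, j, k}  B8 = {a, b, e, h}
Tree: B1–B2, B1–B3, B3–B4, B3–B5, B2–B6, B5–B7, B4–B8
Every bag has size at most 4, so the width is 4 − 1 = 3 and tw(G) ≤ 3. Conversely, {c, d, f, i} is a clique of size 4, and the vertices of any clique must share a bag in every tree decomposition; so some bag has ≥ 4 vertices and tw(G) ≥ 3. The upper and lower bounds meet at 3, so that is the treewidth.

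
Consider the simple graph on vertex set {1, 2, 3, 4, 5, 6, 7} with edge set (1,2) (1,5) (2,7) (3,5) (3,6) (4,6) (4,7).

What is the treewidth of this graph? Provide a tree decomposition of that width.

Treewidth 2.
One optimal decomposition is:
Bags: B1 = {1, 3, 5}  B2 = {1, 2, 3}  B3 = {2, 3, 7}  B4 = {3, 4, 7}  B5 = {3, 4, 6}
Tree: B1–B2, B2–B3, B3–B4, B4–B5

The largest bag has 3 vertices, giving width 2; this decomposition certifies tw(G) ≤ 2. Since 3–5–1–2–7–4–6–3 is a cycle in G, G is not acyclic. Forests are exactly the graphs of treewidth ≤ 1, so tw(G) ≥ 2. The upper and lower bounds meet at 2, so that is the treewidth.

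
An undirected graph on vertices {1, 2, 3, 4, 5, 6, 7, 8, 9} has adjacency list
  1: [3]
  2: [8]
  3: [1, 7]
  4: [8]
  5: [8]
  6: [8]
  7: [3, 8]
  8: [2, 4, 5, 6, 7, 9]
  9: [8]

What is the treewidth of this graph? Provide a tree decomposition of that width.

Treewidth 1.
Bags: B1 = {4, 8}  B2 = {8, 9}  B3 = {5, 8}  B4 = {7, 8}  B5 = {3, 7}  B6 = {1, 3}  B7 = {2, 8}  B8 = {6, 8}
Tree: B1–B2, B2–B3, B1–B4, B4–B5, B5–B6, B4–B7, B3–B8

Each bag holds 2 vertices, so the decomposition has width 1, which upper-bounds the treewidth. Since G has at least one edge (e.g. 4–8), it is not an edgeless graph, so tw(G) ≥ 1. Therefore the treewidth is 1.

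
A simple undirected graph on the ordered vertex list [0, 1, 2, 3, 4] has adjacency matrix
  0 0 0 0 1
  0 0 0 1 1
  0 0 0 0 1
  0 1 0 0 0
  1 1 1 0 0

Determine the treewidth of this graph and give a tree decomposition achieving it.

The largest bag has 2 vertices, giving width 1; this decomposition certifies tw(G) ≤ 1. G has an edge, so its treewidth is at least 1. Combining the bounds, tw(G) = 1.

Treewidth 1.
One optimal decomposition is:
Bags: B1 = {1, 4}  B2 = {0, 4}  B3 = {2, 4}  B4 = {1, 3}
Tree: B1–B2, B1–B3, B1–B4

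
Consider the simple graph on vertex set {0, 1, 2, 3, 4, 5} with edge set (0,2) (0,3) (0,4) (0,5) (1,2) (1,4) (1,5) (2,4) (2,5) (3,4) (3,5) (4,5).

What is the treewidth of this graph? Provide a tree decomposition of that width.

Treewidth 3.
Bags: B1 = {1, 2, 4, 5}  B2 = {0, 2, 4, 5}  B3 = {0, 3, 4, 5}
Tree: B1–B2, B2–B3

Every bag has size at most 4, so the width is 4 − 1 = 3 and tw(G) ≤ 3. On the other hand G contains the 4-clique {0, 2, 4, 5}. A clique must lie in a single bag of any decomposition, so no decomposition can have width below 3. Therefore the treewidth is 3.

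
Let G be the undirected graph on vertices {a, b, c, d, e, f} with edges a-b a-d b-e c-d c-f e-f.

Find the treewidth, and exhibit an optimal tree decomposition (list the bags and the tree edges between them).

Each bag holds 3 vertices, so the decomposition has width 2, which upper-bounds the treewidth. The edges e–b–a–d–c–f–e form a cycle, so G is not a tree and its treewidth is at least 2. Combining the bounds, tw(G) = 2.

Treewidth 2.
One optimal decomposition is:
Bags: B1 = {a, b, e}  B2 = {a, d, e}  B3 = {c, d, e}  B4 = {c, e, f}
Tree: B1–B2, B2–B3, B3–B4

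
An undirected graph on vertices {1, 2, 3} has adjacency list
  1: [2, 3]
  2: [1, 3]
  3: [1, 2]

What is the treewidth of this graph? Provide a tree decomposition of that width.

A single bag containing all 3 vertices is trivially a valid decomposition of width 2. On the other hand G contains the 3-clique {1, 2, 3}. A clique must lie in a single bag of any decomposition, so no decomposition can have width below 2. Combining the bounds, tw(G) = 2.

Treewidth 2.
One such decomposition:
Bags: B1 = {1, 2, 3}
Tree: (single bag)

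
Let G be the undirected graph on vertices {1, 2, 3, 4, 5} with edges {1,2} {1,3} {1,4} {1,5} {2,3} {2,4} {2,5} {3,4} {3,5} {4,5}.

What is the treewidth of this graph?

4

A width-4 tree decomposition is:
Bags: B1 = {1, 2, 3, 4, 5}
Tree: (single bag)
With just one bag of size 5, the width is 5 − 1 = 4, so tw(G) ≤ 4. On the other hand G contains the 5-clique {1, 2, 3, 4, 5}. A clique must lie in a single bag of any decomposition, so no decomposition can have width below 4. Therefore the treewidth is 4.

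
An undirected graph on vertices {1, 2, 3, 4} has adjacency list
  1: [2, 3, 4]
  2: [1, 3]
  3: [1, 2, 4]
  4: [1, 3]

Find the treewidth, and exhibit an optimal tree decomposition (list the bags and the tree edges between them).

Every bag has size at most 3, so the width is 3 − 1 = 2 and tw(G) ≤ 2. Conversely, {1, 2, 3} is a clique of size 3, and the vertices of any clique must share a bag in every tree decomposition; so some bag has ≥ 3 vertices and tw(G) ≥ 2. The upper and lower bounds meet at 2, so that is the treewidth.

Treewidth 2.
One optimal decomposition is:
Bags: B1 = {1, 3, 4}  B2 = {1, 2, 3}
Tree: B1–B2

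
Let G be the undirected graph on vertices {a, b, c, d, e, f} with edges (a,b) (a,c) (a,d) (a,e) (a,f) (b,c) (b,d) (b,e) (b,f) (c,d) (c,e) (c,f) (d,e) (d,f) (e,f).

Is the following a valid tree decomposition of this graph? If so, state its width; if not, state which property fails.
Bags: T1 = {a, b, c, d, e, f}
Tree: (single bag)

Vertex coverage: the bags together contain {a, b, c, d, e, f}, the full vertex set. Edge coverage: each edge of G has both endpoints in at least one bag. Running intersection: for every vertex, the bags containing it form a connected subtree. All three properties hold, so this is a valid tree decomposition of width max|bag| − 1 = 5, and hence tw(G) ≤ 5.

Yes; width 5.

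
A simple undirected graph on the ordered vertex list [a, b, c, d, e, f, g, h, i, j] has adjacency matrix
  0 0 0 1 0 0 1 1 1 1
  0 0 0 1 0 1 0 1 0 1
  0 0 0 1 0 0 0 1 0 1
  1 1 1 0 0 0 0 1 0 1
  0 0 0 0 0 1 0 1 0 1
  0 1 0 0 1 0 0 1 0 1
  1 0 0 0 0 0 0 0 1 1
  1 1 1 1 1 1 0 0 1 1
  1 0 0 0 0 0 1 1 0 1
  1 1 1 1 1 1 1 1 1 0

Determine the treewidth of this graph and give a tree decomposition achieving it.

The largest bag has 4 vertices, giving width 3; this decomposition certifies tw(G) ≤ 3. On the other hand G contains the 4-clique {a, g, i, j}. A clique must lie in a single bag of any decomposition, so no decomposition can have width below 3. Hence tw(G) = 3 exactly.

Treewidth 3.
One such decomposition:
Bags: B1 = {a, d, h, j}  B2 = {a, h, i, j}  B3 = {a, g, i, j}  B4 = {b, d, h, j}  B5 = {b, f, h, j}  B6 = {e, f, h, j}  B7 = {c, d, h, j}
Tree: B1–B2, B2–B3, B1–B4, B4–B5, B5–B6, B4–B7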